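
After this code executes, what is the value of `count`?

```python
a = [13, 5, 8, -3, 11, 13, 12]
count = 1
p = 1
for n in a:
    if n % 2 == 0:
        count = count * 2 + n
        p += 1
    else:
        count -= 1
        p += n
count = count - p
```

-24

n=13: not even, count = 1-1 = 0; p=14
n=5: not even, count = 0-1 = -1; p=19
n=8: even, count = (-1)*2+8 = 6; p=20
n=-3: not even, count = 6-1 = 5; p=17
n=11: not even, count = 5-1 = 4; p=28
n=13: not even, count = 4-1 = 3; p=41
n=12: even, count = 3*2+12 = 18; p=42
count-p = 18-42 = -24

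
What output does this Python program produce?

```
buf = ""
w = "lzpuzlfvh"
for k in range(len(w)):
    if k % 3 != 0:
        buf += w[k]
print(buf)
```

zpzlvh

k=0: skip
k=1: add 'z' → 'z'
k=2: add 'p' → 'zp'
k=3: skip
k=4: add 'z' → 'zpz'
k=5: add 'l' → 'zpzl'
k=6: skip
k=7: add 'v' → 'zpzlv'
k=8: add 'h' → 'zpzlvh'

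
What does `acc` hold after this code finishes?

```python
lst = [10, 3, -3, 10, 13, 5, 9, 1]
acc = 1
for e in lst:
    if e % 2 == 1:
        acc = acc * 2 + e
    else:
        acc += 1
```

335

e=10: not odd, acc = 1+1 = 2
e=3: odd, acc = 2*2+3 = 7
e=-3: odd, acc = 7*2+(-3) = 11
e=10: not odd, acc = 11+1 = 12
e=13: odd, acc = 12*2+13 = 37
e=5: odd, acc = 37*2+5 = 79
e=9: odd, acc = 79*2+9 = 167
e=1: odd, acc = 167*2+1 = 335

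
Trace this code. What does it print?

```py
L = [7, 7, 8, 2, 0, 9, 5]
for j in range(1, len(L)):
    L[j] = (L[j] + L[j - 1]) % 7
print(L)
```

j=1: L[1] = (7+7)%7 = 0 → [7, 0, 8, 2, 0, 9, 5]
j=2: L[2] = (8+0)%7 = 1 → [7, 0, 1, 2, 0, 9, 5]
j=3: L[3] = (2+1)%7 = 3 → [7, 0, 1, 3, 0, 9, 5]
j=4: L[4] = (0+3)%7 = 3 → [7, 0, 1, 3, 3, 9, 5]
j=5: L[5] = (9+3)%7 = 5 → [7, 0, 1, 3, 3, 5, 5]
j=6: L[6] = (5+5)%7 = 3 → [7, 0, 1, 3, 3, 5, 3]

[7, 0, 1, 3, 3, 5, 3]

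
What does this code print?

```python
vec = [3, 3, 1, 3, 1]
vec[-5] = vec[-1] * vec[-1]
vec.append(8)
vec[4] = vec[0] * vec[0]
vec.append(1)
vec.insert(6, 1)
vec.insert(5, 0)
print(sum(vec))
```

19

vec[-5] = vec[-1]*vec[-1] = 1*1 = 1 → [1, 3, 1, 3, 1]
append 8 → [1, 3, 1, 3, 1, 8]
vec[4] = vec[0]*vec[0] = 1*1 = 1 → [1, 3, 1, 3, 1, 8]
append 1 → [1, 3, 1, 3, 1, 8, 1]
insert 1 at 6 → [1, 3, 1, 3, 1, 8, 1, 1]
insert 0 at 5 → [1, 3, 1, 3, 1, 0, 8, 1, 1]
sum = 19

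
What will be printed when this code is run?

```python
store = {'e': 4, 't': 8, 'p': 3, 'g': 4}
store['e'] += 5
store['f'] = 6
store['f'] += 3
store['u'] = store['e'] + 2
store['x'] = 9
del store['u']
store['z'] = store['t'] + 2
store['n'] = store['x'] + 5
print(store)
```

store['e'] = 4+5 = 9 → {'e': 9, 't': 8, 'p': 3, 'g': 4}
store['f'] = 6 → {'e': 9, 't': 8, 'p': 3, 'g': 4, 'f': 6}
store['f'] = 6+3 = 9 → {'e': 9, 't': 8, 'p': 3, 'g': 4, 'f': 9}
store['u'] = store['e']+2 = 11 → {'e': 9, 't': 8, 'p': 3, 'g': 4, 'f': 9, 'u': 11}
store['x'] = 9 → {'e': 9, 't': 8, 'p': 3, 'g': 4, 'f': 9, 'u': 11, 'x': 9}
del 'u' → {'e': 9, 't': 8, 'p': 3, 'g': 4, 'f': 9, 'x': 9}
store['z'] = store['t']+2 = 10 → {'e': 9, 't': 8, 'p': 3, 'g': 4, 'f': 9, 'x': 9, 'z': 10}
store['n'] = store['x']+5 = 14 → {'e': 9, 't': 8, 'p': 3, 'g': 4, 'f': 9, 'x': 9, 'z': 10, 'n': 14}

{'e': 9, 't': 8, 'p': 3, 'g': 4, 'f': 9, 'x': 9, 'z': 10, 'n': 14}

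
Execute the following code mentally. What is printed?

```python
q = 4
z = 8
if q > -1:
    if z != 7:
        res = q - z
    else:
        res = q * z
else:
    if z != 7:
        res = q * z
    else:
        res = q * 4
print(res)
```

q=4, z=8
q > -1 is True; z != 7 is True
→ res = q - z = -4

-4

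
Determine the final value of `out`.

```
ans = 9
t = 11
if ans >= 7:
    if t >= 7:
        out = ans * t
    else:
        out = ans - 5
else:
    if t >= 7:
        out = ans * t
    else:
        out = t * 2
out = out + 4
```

ans=9, t=11
ans >= 7 is True; t >= 7 is True
→ out = ans * t = 99
out = 99+4 = 103

103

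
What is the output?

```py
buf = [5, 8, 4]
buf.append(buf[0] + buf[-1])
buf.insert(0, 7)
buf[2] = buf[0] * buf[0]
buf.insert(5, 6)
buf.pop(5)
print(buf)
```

append buf[0]+buf[-1] = 5+4 = 9 → [5, 8, 4, 9]
insert 7 at 0 → [7, 5, 8, 4, 9]
buf[2] = buf[0]*buf[0] = 7*7 = 49 → [7, 5, 49, 4, 9]
insert 6 at 5 → [7, 5, 49, 4, 9, 6]
pop(5) removes 6 → [7, 5, 49, 4, 9]

[7, 5, 49, 4, 9]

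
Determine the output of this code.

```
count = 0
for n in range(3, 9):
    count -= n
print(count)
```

-33

n=3: count = 0-3 = -3
n=4: count = (-3)-4 = -7
n=5: count = (-7)-5 = -12
n=6: count = (-12)-6 = -18
n=7: count = (-18)-7 = -25
n=8: count = (-25)-8 = -33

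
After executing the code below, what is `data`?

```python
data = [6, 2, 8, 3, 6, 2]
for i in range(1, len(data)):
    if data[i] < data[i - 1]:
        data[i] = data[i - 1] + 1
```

i=1: 2<6, data[1] = 6+1 = 7 → [6, 7, 8, 3, 6, 2]
i=2: 8>=7, unchanged → [6, 7, 8, 3, 6, 2]
i=3: 3<8, data[3] = 8+1 = 9 → [6, 7, 8, 9, 6, 2]
i=4: 6<9, data[4] = 9+1 = 10 → [6, 7, 8, 9, 10, 2]
i=5: 2<10, data[5] = 10+1 = 11 → [6, 7, 8, 9, 10, 11]

[6, 7, 8, 9, 10, 11]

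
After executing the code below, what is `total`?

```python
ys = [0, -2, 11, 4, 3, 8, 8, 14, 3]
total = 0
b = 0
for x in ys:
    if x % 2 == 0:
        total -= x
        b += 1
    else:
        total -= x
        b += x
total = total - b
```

-72

x=0: even, total = 0-0 = 0; b=1
x=-2: even, total = 0-(-2) = 2; b=2
x=11: not even, total = 2-11 = -9; b=13
x=4: even, total = (-9)-4 = -13; b=14
x=3: not even, total = (-13)-3 = -16; b=17
x=8: even, total = (-16)-8 = -24; b=18
x=8: even, total = (-24)-8 = -32; b=19
x=14: even, total = (-32)-14 = -46; b=20
x=3: not even, total = (-46)-3 = -49; b=23
total-b = (-49)-23 = -72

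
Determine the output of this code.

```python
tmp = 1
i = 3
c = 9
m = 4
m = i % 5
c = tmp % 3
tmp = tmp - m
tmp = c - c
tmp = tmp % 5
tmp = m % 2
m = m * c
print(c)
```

1

m = 3%5 = 3
c = 1%3 = 1
tmp = 1-3 = -2
tmp = 1-1 = 0
tmp = 0%5 = 0
tmp = 3%2 = 1
m = 3*1 = 3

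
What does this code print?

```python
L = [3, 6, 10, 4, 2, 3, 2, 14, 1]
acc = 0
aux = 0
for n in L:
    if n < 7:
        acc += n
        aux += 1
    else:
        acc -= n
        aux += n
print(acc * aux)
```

n=3: <7, acc = 0+3 = 3; aux=1
n=6: <7, acc = 3+6 = 9; aux=2
n=10: not <7, acc = 9-10 = -1; aux=12
n=4: <7, acc = (-1)+4 = 3; aux=13
n=2: <7, acc = 3+2 = 5; aux=14
n=3: <7, acc = 5+3 = 8; aux=15
n=2: <7, acc = 8+2 = 10; aux=16
n=14: not <7, acc = 10-14 = -4; aux=30
n=1: <7, acc = (-4)+1 = -3; aux=31
acc*aux = (-3)*31 = -93

-93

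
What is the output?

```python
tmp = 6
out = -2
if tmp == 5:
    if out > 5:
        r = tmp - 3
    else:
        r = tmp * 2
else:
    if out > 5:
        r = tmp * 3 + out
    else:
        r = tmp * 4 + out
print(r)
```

22

tmp=6, out=-2
tmp == 5 is False; out > 5 is False
→ r = tmp * 4 + out = 22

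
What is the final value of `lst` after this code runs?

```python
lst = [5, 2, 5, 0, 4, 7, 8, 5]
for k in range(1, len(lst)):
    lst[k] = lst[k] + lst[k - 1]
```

[5, 7, 12, 12, 16, 23, 31, 36]

k=1: lst[1] = 2+5 = 7 → [5, 7, 5, 0, 4, 7, 8, 5]
k=2: lst[2] = 5+7 = 12 → [5, 7, 12, 0, 4, 7, 8, 5]
k=3: lst[3] = 0+12 = 12 → [5, 7, 12, 12, 4, 7, 8, 5]
k=4: lst[4] = 4+12 = 16 → [5, 7, 12, 12, 16, 7, 8, 5]
k=5: lst[5] = 7+16 = 23 → [5, 7, 12, 12, 16, 23, 8, 5]
k=6: lst[6] = 8+23 = 31 → [5, 7, 12, 12, 16, 23, 31, 5]
k=7: lst[7] = 5+31 = 36 → [5, 7, 12, 12, 16, 23, 31, 36]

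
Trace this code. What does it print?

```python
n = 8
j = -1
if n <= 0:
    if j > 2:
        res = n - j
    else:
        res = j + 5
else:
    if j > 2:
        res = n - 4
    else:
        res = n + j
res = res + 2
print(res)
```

n=8, j=-1
n <= 0 is False; j > 2 is False
→ res = n + j = 7
res = 7+2 = 9

9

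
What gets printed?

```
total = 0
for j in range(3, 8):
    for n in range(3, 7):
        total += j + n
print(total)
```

j=3,n=3: total = 0+6 = 6
j=3,n=4: total = 6+7 = 13
j=3,n=5: total = 13+8 = 21
j=3,n=6: total = 21+9 = 30
j=4,n=3: total = 30+7 = 37
j=4,n=4: total = 37+8 = 45
j=4,n=5: total = 45+9 = 54
j=4,n=6: total = 54+10 = 64
j=5,n=3: total = 64+8 = 72
j=5,n=4: total = 72+9 = 81
j=5,n=5: total = 81+10 = 91
j=5,n=6: total = 91+11 = 102
j=6,n=3: total = 102+9 = 111
j=6,n=4: total = 111+10 = 121
j=6,n=5: total = 121+11 = 132
j=6,n=6: total = 132+12 = 144
j=7,n=3: total = 144+10 = 154
j=7,n=4: total = 154+11 = 165
j=7,n=5: total = 165+12 = 177
j=7,n=6: total = 177+13 = 190

190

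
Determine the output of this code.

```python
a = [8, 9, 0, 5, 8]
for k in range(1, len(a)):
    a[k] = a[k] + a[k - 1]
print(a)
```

[8, 17, 17, 22, 30]

k=1: a[1] = 9+8 = 17 → [8, 17, 0, 5, 8]
k=2: a[2] = 0+17 = 17 → [8, 17, 17, 5, 8]
k=3: a[3] = 5+17 = 22 → [8, 17, 17, 22, 8]
k=4: a[4] = 8+22 = 30 → [8, 17, 17, 22, 30]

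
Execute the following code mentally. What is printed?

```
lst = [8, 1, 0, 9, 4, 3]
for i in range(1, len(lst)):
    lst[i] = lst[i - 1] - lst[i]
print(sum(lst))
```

5

i=1: lst[1] = 8-1 = 7 → [8, 7, 0, 9, 4, 3]
i=2: lst[2] = 7-0 = 7 → [8, 7, 7, 9, 4, 3]
i=3: lst[3] = 7-9 = -2 → [8, 7, 7, -2, 4, 3]
i=4: lst[4] = (-2)-4 = -6 → [8, 7, 7, -2, -6, 3]
i=5: lst[5] = (-6)-3 = -9 → [8, 7, 7, -2, -6, -9]
sum = 5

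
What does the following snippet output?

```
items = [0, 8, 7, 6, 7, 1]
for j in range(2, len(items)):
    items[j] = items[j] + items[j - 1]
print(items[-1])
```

j=2: items[2] = 7+8 = 15 → [0, 8, 15, 6, 7, 1]
j=3: items[3] = 6+15 = 21 → [0, 8, 15, 21, 7, 1]
j=4: items[4] = 7+21 = 28 → [0, 8, 15, 21, 28, 1]
j=5: items[5] = 1+28 = 29 → [0, 8, 15, 21, 28, 29]

29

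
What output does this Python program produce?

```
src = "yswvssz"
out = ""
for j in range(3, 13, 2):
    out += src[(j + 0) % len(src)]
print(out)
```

vsyws

j=3: add src[3]='v' → 'v'
j=5: add src[5]='s' → 'vs'
j=7: add src[0]='y' → 'vsy'
j=9: add src[2]='w' → 'vsyw'
j=11: add src[4]='s' → 'vsyws'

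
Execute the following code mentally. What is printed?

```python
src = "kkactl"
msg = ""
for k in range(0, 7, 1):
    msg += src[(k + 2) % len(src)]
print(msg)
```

k=0: add src[2]='a' → 'a'
k=1: add src[3]='c' → 'ac'
k=2: add src[4]='t' → 'act'
k=3: add src[5]='l' → 'actl'
k=4: add src[0]='k' → 'actlk'
k=5: add src[1]='k' → 'actlkk'
k=6: add src[2]='a' → 'actlkka'

actlkka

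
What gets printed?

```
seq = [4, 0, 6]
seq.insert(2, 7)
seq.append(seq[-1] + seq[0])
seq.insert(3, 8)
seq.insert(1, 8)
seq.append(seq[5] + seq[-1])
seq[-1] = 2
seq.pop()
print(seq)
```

insert 7 at 2 → [4, 0, 7, 6]
append seq[-1]+seq[0] = 6+4 = 10 → [4, 0, 7, 6, 10]
insert 8 at 3 → [4, 0, 7, 8, 6, 10]
insert 8 at 1 → [4, 8, 0, 7, 8, 6, 10]
append seq[5]+seq[-1] = 6+10 = 16 → [4, 8, 0, 7, 8, 6, 10, 16]
seq[-1] = 2 → [4, 8, 0, 7, 8, 6, 10, 2]
pop() removes 2 → [4, 8, 0, 7, 8, 6, 10]

[4, 8, 0, 7, 8, 6, 10]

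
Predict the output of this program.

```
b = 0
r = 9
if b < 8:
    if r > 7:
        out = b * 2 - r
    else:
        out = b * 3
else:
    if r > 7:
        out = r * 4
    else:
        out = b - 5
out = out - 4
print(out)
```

-13

b=0, r=9
b < 8 is True; r > 7 is True
→ out = b * 2 - r = -9
out = (-9)-4 = -13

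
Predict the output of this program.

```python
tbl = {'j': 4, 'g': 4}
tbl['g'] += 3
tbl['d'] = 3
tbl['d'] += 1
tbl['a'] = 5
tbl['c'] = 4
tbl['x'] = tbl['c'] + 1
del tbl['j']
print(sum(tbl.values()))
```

tbl['g'] = 4+3 = 7 → {'j': 4, 'g': 7}
tbl['d'] = 3 → {'j': 4, 'g': 7, 'd': 3}
tbl['d'] = 3+1 = 4 → {'j': 4, 'g': 7, 'd': 4}
tbl['a'] = 5 → {'j': 4, 'g': 7, 'd': 4, 'a': 5}
tbl['c'] = 4 → {'j': 4, 'g': 7, 'd': 4, 'a': 5, 'c': 4}
tbl['x'] = tbl['c']+1 = 5 → {'j': 4, 'g': 7, 'd': 4, 'a': 5, 'c': 4, 'x': 5}
del 'j' → {'g': 7, 'd': 4, 'a': 5, 'c': 4, 'x': 5}
sum of values = 25

25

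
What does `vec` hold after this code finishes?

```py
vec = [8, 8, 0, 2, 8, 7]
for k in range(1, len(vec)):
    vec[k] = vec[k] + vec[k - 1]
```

[8, 16, 16, 18, 26, 33]

k=1: vec[1] = 8+8 = 16 → [8, 16, 0, 2, 8, 7]
k=2: vec[2] = 0+16 = 16 → [8, 16, 16, 2, 8, 7]
k=3: vec[3] = 2+16 = 18 → [8, 16, 16, 18, 8, 7]
k=4: vec[4] = 8+18 = 26 → [8, 16, 16, 18, 26, 7]
k=5: vec[5] = 7+26 = 33 → [8, 16, 16, 18, 26, 33]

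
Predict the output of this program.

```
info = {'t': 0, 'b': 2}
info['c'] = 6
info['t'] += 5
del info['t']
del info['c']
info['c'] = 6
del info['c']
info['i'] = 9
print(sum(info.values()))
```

info['c'] = 6 → {'t': 0, 'b': 2, 'c': 6}
info['t'] = 0+5 = 5 → {'t': 5, 'b': 2, 'c': 6}
del 't' → {'b': 2, 'c': 6}
del 'c' → {'b': 2}
info['c'] = 6 → {'b': 2, 'c': 6}
del 'c' → {'b': 2}
info['i'] = 9 → {'b': 2, 'i': 9}
sum of values = 11

11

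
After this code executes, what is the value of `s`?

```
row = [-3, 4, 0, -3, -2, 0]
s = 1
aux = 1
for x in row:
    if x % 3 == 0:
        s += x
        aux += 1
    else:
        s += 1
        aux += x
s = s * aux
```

-21

x=-3: %3==0, s = 1+(-3) = -2; aux=2
x=4: not %3==0, s = (-2)+1 = -1; aux=6
x=0: %3==0, s = (-1)+0 = -1; aux=7
x=-3: %3==0, s = (-1)+(-3) = -4; aux=8
x=-2: not %3==0, s = (-4)+1 = -3; aux=6
x=0: %3==0, s = (-3)+0 = -3; aux=7
s*aux = (-3)*7 = -21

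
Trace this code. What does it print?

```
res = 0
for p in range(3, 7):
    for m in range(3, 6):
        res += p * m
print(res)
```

p=3,m=3: res = 0+9 = 9
p=3,m=4: res = 9+12 = 21
p=3,m=5: res = 21+15 = 36
p=4,m=3: res = 36+12 = 48
p=4,m=4: res = 48+16 = 64
p=4,m=5: res = 64+20 = 84
p=5,m=3: res = 84+15 = 99
p=5,m=4: res = 99+20 = 119
p=5,m=5: res = 119+25 = 144
p=6,m=3: res = 144+18 = 162
p=6,m=4: res = 162+24 = 186
p=6,m=5: res = 186+30 = 216

216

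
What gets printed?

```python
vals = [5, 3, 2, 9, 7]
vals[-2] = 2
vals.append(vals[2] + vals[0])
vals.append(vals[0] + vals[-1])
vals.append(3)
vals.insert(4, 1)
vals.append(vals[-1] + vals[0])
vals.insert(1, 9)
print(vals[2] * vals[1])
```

vals[-2] = 2 → [5, 3, 2, 2, 7]
append vals[2]+vals[0] = 2+5 = 7 → [5, 3, 2, 2, 7, 7]
append vals[0]+vals[-1] = 5+7 = 12 → [5, 3, 2, 2, 7, 7, 12]
append 3 → [5, 3, 2, 2, 7, 7, 12, 3]
insert 1 at 4 → [5, 3, 2, 2, 1, 7, 7, 12, 3]
append vals[-1]+vals[0] = 3+5 = 8 → [5, 3, 2, 2, 1, 7, 7, 12, 3, 8]
insert 9 at 1 → [5, 9, 3, 2, 2, 1, 7, 7, 12, 3, 8]
vals[2]*vals[1] = 3*9 = 27

27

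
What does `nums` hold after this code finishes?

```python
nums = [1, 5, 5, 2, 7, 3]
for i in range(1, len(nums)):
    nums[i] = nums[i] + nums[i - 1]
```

i=1: nums[1] = 5+1 = 6 → [1, 6, 5, 2, 7, 3]
i=2: nums[2] = 5+6 = 11 → [1, 6, 11, 2, 7, 3]
i=3: nums[3] = 2+11 = 13 → [1, 6, 11, 13, 7, 3]
i=4: nums[4] = 7+13 = 20 → [1, 6, 11, 13, 20, 3]
i=5: nums[5] = 3+20 = 23 → [1, 6, 11, 13, 20, 23]

[1, 6, 11, 13, 20, 23]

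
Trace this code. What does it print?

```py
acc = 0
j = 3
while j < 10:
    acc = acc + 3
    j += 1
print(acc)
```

21

j=3: acc = 0+3 = 3
j=4: acc = 3+3 = 6
j=5: acc = 6+3 = 9
j=6: acc = 9+3 = 12
j=7: acc = 12+3 = 15
j=8: acc = 15+3 = 18
j=9: acc = 18+3 = 21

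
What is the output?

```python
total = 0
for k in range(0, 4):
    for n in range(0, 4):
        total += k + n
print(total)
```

48

k=0,n=0: total = 0+0 = 0
k=0,n=1: total = 0+1 = 1
k=0,n=2: total = 1+2 = 3
k=0,n=3: total = 3+3 = 6
k=1,n=0: total = 6+1 = 7
k=1,n=1: total = 7+2 = 9
k=1,n=2: total = 9+3 = 12
k=1,n=3: total = 12+4 = 16
k=2,n=0: total = 16+2 = 18
k=2,n=1: total = 18+3 = 21
k=2,n=2: total = 21+4 = 25
k=2,n=3: total = 25+5 = 30
k=3,n=0: total = 30+3 = 33
k=3,n=1: total = 33+4 = 37
k=3,n=2: total = 37+5 = 42
k=3,n=3: total = 42+6 = 48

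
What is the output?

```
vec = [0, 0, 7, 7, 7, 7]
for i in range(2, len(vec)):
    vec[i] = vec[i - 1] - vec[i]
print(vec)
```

i=2: vec[2] = 0-7 = -7 → [0, 0, -7, 7, 7, 7]
i=3: vec[3] = (-7)-7 = -14 → [0, 0, -7, -14, 7, 7]
i=4: vec[4] = (-14)-7 = -21 → [0, 0, -7, -14, -21, 7]
i=5: vec[5] = (-21)-7 = -28 → [0, 0, -7, -14, -21, -28]

[0, 0, -7, -14, -21, -28]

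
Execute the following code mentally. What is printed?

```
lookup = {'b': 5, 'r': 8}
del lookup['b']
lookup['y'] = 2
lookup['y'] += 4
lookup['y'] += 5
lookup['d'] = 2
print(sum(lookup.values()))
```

del 'b' → {'r': 8}
lookup['y'] = 2 → {'r': 8, 'y': 2}
lookup['y'] = 2+4 = 6 → {'r': 8, 'y': 6}
lookup['y'] = 6+5 = 11 → {'r': 8, 'y': 11}
lookup['d'] = 2 → {'r': 8, 'y': 11, 'd': 2}
sum of values = 21

21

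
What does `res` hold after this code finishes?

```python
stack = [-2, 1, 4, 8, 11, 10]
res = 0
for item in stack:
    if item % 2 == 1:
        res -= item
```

-12

item=-2: not odd
item=1: odd, res = 0-1 = -1
item=4: not odd
item=8: not odd
item=11: odd, res = (-1)-11 = -12
item=10: not odd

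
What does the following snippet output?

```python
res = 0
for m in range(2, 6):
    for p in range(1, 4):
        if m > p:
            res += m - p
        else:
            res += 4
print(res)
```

31

m=2,p=1: 2>1, res = 0+1 = 1
m=2,p=2: not 2>2, res = 1+4 = 5
m=2,p=3: not 2>3, res = 5+4 = 9
m=3,p=1: 3>1, res = 9+2 = 11
m=3,p=2: 3>2, res = 11+1 = 12
m=3,p=3: not 3>3, res = 12+4 = 16
m=4,p=1: 4>1, res = 16+3 = 19
m=4,p=2: 4>2, res = 19+2 = 21
m=4,p=3: 4>3, res = 21+1 = 22
m=5,p=1: 5>1, res = 22+4 = 26
m=5,p=2: 5>2, res = 26+3 = 29
m=5,p=3: 5>3, res = 29+2 = 31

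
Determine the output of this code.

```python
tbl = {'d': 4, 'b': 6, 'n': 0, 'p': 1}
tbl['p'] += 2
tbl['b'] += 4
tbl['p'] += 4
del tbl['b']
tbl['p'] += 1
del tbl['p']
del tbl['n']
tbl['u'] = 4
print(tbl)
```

tbl['p'] = 1+2 = 3 → {'d': 4, 'b': 6, 'n': 0, 'p': 3}
tbl['b'] = 6+4 = 10 → {'d': 4, 'b': 10, 'n': 0, 'p': 3}
tbl['p'] = 3+4 = 7 → {'d': 4, 'b': 10, 'n': 0, 'p': 7}
del 'b' → {'d': 4, 'n': 0, 'p': 7}
tbl['p'] = 7+1 = 8 → {'d': 4, 'n': 0, 'p': 8}
del 'p' → {'d': 4, 'n': 0}
del 'n' → {'d': 4}
tbl['u'] = 4 → {'d': 4, 'u': 4}

{'d': 4, 'u': 4}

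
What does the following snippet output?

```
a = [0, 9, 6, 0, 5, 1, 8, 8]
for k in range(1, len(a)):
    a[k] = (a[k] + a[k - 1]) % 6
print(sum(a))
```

20

k=1: a[1] = (9+0)%6 = 3 → [0, 3, 6, 0, 5, 1, 8, 8]
k=2: a[2] = (6+3)%6 = 3 → [0, 3, 3, 0, 5, 1, 8, 8]
k=3: a[3] = (0+3)%6 = 3 → [0, 3, 3, 3, 5, 1, 8, 8]
k=4: a[4] = (5+3)%6 = 2 → [0, 3, 3, 3, 2, 1, 8, 8]
k=5: a[5] = (1+2)%6 = 3 → [0, 3, 3, 3, 2, 3, 8, 8]
k=6: a[6] = (8+3)%6 = 5 → [0, 3, 3, 3, 2, 3, 5, 8]
k=7: a[7] = (8+5)%6 = 1 → [0, 3, 3, 3, 2, 3, 5, 1]
sum = 20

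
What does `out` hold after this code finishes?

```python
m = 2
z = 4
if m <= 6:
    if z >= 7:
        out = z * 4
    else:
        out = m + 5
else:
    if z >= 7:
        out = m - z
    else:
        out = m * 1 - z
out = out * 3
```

m=2, z=4
m <= 6 is True; z >= 7 is False
→ out = m + 5 = 7
out = 7*3 = 21

21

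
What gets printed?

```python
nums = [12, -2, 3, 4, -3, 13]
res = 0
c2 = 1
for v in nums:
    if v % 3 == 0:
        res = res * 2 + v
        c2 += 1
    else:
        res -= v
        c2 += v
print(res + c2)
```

57

v=12: %3==0, res = 0*2+12 = 12; c2=2
v=-2: not %3==0, res = 12-(-2) = 14; c2=0
v=3: %3==0, res = 14*2+3 = 31; c2=1
v=4: not %3==0, res = 31-4 = 27; c2=5
v=-3: %3==0, res = 27*2+(-3) = 51; c2=6
v=13: not %3==0, res = 51-13 = 38; c2=19
res+c2 = 38+19 = 57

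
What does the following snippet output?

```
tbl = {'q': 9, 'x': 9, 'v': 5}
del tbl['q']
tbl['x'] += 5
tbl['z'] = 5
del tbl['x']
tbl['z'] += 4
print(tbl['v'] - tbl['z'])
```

-4

del 'q' → {'x': 9, 'v': 5}
tbl['x'] = 9+5 = 14 → {'x': 14, 'v': 5}
tbl['z'] = 5 → {'x': 14, 'v': 5, 'z': 5}
del 'x' → {'v': 5, 'z': 5}
tbl['z'] = 5+4 = 9 → {'v': 5, 'z': 9}
tbl['v']-tbl['z'] = 5-9 = -4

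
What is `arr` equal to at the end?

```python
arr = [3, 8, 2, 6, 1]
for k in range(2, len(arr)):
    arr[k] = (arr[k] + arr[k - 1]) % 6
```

k=2: arr[2] = (2+8)%6 = 4 → [3, 8, 4, 6, 1]
k=3: arr[3] = (6+4)%6 = 4 → [3, 8, 4, 4, 1]
k=4: arr[4] = (1+4)%6 = 5 → [3, 8, 4, 4, 5]

[3, 8, 4, 4, 5]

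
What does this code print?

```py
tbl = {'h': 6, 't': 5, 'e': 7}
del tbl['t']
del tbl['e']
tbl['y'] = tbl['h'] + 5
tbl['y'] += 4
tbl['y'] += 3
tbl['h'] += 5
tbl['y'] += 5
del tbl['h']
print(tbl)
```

{'y': 23}

del 't' → {'h': 6, 'e': 7}
del 'e' → {'h': 6}
tbl['y'] = tbl['h']+5 = 11 → {'h': 6, 'y': 11}
tbl['y'] = 11+4 = 15 → {'h': 6, 'y': 15}
tbl['y'] = 15+3 = 18 → {'h': 6, 'y': 18}
tbl['h'] = 6+5 = 11 → {'h': 11, 'y': 18}
tbl['y'] = 18+5 = 23 → {'h': 11, 'y': 23}
del 'h' → {'y': 23}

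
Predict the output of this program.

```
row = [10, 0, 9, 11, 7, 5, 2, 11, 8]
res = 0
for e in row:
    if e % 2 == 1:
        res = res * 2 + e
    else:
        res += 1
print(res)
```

348

e=10: not odd, res = 0+1 = 1
e=0: not odd, res = 1+1 = 2
e=9: odd, res = 2*2+9 = 13
e=11: odd, res = 13*2+11 = 37
e=7: odd, res = 37*2+7 = 81
e=5: odd, res = 81*2+5 = 167
e=2: not odd, res = 167+1 = 168
e=11: odd, res = 168*2+11 = 347
e=8: not odd, res = 347+1 = 348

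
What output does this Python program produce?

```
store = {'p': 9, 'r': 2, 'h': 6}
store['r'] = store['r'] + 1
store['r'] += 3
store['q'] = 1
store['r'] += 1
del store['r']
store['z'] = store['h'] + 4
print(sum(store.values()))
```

26

store['r'] = store['r']+1 = 3 → {'p': 9, 'r': 3, 'h': 6}
store['r'] = 3+3 = 6 → {'p': 9, 'r': 6, 'h': 6}
store['q'] = 1 → {'p': 9, 'r': 6, 'h': 6, 'q': 1}
store['r'] = 6+1 = 7 → {'p': 9, 'r': 7, 'h': 6, 'q': 1}
del 'r' → {'p': 9, 'h': 6, 'q': 1}
store['z'] = store['h']+4 = 10 → {'p': 9, 'h': 6, 'q': 1, 'z': 10}
sum of values = 26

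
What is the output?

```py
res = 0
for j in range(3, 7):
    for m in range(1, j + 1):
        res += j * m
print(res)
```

j=3,m=1: res = 0+3 = 3
j=3,m=2: res = 3+6 = 9
j=3,m=3: res = 9+9 = 18
j=4,m=1: res = 18+4 = 22
j=4,m=2: res = 22+8 = 30
j=4,m=3: res = 30+12 = 42
j=4,m=4: res = 42+16 = 58
j=5,m=1: res = 58+5 = 63
j=5,m=2: res = 63+10 = 73
j=5,m=3: res = 73+15 = 88
j=5,m=4: res = 88+20 = 108
j=5,m=5: res = 108+25 = 133
j=6,m=1: res = 133+6 = 139
j=6,m=2: res = 139+12 = 151
j=6,m=3: res = 151+18 = 169
j=6,m=4: res = 169+24 = 193
j=6,m=5: res = 193+30 = 223
j=6,m=6: res = 223+36 = 259

259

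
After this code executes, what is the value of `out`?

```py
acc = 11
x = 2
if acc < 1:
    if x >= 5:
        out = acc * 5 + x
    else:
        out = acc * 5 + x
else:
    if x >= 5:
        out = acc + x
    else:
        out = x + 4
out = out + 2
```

8

acc=11, x=2
acc < 1 is False; x >= 5 is False
→ out = x + 4 = 6
out = 6+2 = 8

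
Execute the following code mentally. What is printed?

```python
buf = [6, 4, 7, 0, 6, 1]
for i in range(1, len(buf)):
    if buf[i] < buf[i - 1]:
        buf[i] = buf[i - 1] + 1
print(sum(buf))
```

47

i=1: 4<6, buf[1] = 6+1 = 7 → [6, 7, 7, 0, 6, 1]
i=2: 7>=7, unchanged → [6, 7, 7, 0, 6, 1]
i=3: 0<7, buf[3] = 7+1 = 8 → [6, 7, 7, 8, 6, 1]
i=4: 6<8, buf[4] = 8+1 = 9 → [6, 7, 7, 8, 9, 1]
i=5: 1<9, buf[5] = 9+1 = 10 → [6, 7, 7, 8, 9, 10]
sum = 47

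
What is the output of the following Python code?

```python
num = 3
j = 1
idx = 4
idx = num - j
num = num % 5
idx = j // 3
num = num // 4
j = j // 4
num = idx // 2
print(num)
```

idx = 3-1 = 2
num = 3%5 = 3
idx = 1//3 = 0
num = 3//4 = 0
j = 1//4 = 0
num = 0//2 = 0

0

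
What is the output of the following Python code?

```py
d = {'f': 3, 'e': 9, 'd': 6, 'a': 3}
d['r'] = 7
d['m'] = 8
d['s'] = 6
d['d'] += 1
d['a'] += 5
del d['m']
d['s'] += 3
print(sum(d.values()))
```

43

d['r'] = 7 → {'f': 3, 'e': 9, 'd': 6, 'a': 3, 'r': 7}
d['m'] = 8 → {'f': 3, 'e': 9, 'd': 6, 'a': 3, 'r': 7, 'm': 8}
d['s'] = 6 → {'f': 3, 'e': 9, 'd': 6, 'a': 3, 'r': 7, 'm': 8, 's': 6}
d['d'] = 6+1 = 7 → {'f': 3, 'e': 9, 'd': 7, 'a': 3, 'r': 7, 'm': 8, 's': 6}
d['a'] = 3+5 = 8 → {'f': 3, 'e': 9, 'd': 7, 'a': 8, 'r': 7, 'm': 8, 's': 6}
del 'm' → {'f': 3, 'e': 9, 'd': 7, 'a': 8, 'r': 7, 's': 6}
d['s'] = 6+3 = 9 → {'f': 3, 'e': 9, 'd': 7, 'a': 8, 'r': 7, 's': 9}
sum of values = 43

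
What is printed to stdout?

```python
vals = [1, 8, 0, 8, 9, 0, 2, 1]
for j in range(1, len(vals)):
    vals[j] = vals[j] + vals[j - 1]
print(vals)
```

[1, 9, 9, 17, 26, 26, 28, 29]

j=1: vals[1] = 8+1 = 9 → [1, 9, 0, 8, 9, 0, 2, 1]
j=2: vals[2] = 0+9 = 9 → [1, 9, 9, 8, 9, 0, 2, 1]
j=3: vals[3] = 8+9 = 17 → [1, 9, 9, 17, 9, 0, 2, 1]
j=4: vals[4] = 9+17 = 26 → [1, 9, 9, 17, 26, 0, 2, 1]
j=5: vals[5] = 0+26 = 26 → [1, 9, 9, 17, 26, 26, 2, 1]
j=6: vals[6] = 2+26 = 28 → [1, 9, 9, 17, 26, 26, 28, 1]
j=7: vals[7] = 1+28 = 29 → [1, 9, 9, 17, 26, 26, 28, 29]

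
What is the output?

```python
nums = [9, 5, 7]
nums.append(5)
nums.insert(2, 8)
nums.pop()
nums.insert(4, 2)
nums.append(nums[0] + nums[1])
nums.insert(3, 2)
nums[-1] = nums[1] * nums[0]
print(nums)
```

[9, 5, 8, 2, 7, 2, 45]

append 5 → [9, 5, 7, 5]
insert 8 at 2 → [9, 5, 8, 7, 5]
pop() removes 5 → [9, 5, 8, 7]
insert 2 at 4 → [9, 5, 8, 7, 2]
append nums[0]+nums[1] = 9+5 = 14 → [9, 5, 8, 7, 2, 14]
insert 2 at 3 → [9, 5, 8, 2, 7, 2, 14]
nums[-1] = nums[1]*nums[0] = 5*9 = 45 → [9, 5, 8, 2, 7, 2, 45]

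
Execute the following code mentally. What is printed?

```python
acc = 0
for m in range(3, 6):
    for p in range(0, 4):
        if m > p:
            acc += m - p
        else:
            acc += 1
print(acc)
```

m=3,p=0: 3>0, acc = 0+3 = 3
m=3,p=1: 3>1, acc = 3+2 = 5
m=3,p=2: 3>2, acc = 5+1 = 6
m=3,p=3: not 3>3, acc = 6+1 = 7
m=4,p=0: 4>0, acc = 7+4 = 11
m=4,p=1: 4>1, acc = 11+3 = 14
m=4,p=2: 4>2, acc = 14+2 = 16
m=4,p=3: 4>3, acc = 16+1 = 17
m=5,p=0: 5>0, acc = 17+5 = 22
m=5,p=1: 5>1, acc = 22+4 = 26
m=5,p=2: 5>2, acc = 26+3 = 29
m=5,p=3: 5>3, acc = 29+2 = 31

31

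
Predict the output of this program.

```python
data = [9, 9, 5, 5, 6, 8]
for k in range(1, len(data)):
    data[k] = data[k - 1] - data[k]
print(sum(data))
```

k=1: data[1] = 9-9 = 0 → [9, 0, 5, 5, 6, 8]
k=2: data[2] = 0-5 = -5 → [9, 0, -5, 5, 6, 8]
k=3: data[3] = (-5)-5 = -10 → [9, 0, -5, -10, 6, 8]
k=4: data[4] = (-10)-6 = -16 → [9, 0, -5, -10, -16, 8]
k=5: data[5] = (-16)-8 = -24 → [9, 0, -5, -10, -16, -24]
sum = -46

-46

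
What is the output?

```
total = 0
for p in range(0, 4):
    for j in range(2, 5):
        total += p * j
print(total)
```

54

p=0,j=2: total = 0+0 = 0
p=0,j=3: total = 0+0 = 0
p=0,j=4: total = 0+0 = 0
p=1,j=2: total = 0+2 = 2
p=1,j=3: total = 2+3 = 5
p=1,j=4: total = 5+4 = 9
p=2,j=2: total = 9+4 = 13
p=2,j=3: total = 13+6 = 19
p=2,j=4: total = 19+8 = 27
p=3,j=2: total = 27+6 = 33
p=3,j=3: total = 33+9 = 42
p=3,j=4: total = 42+12 = 54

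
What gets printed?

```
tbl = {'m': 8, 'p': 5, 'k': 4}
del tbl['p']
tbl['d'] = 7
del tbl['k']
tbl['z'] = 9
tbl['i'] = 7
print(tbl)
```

del 'p' → {'m': 8, 'k': 4}
tbl['d'] = 7 → {'m': 8, 'k': 4, 'd': 7}
del 'k' → {'m': 8, 'd': 7}
tbl['z'] = 9 → {'m': 8, 'd': 7, 'z': 9}
tbl['i'] = 7 → {'m': 8, 'd': 7, 'z': 9, 'i': 7}

{'m': 8, 'd': 7, 'z': 9, 'i': 7}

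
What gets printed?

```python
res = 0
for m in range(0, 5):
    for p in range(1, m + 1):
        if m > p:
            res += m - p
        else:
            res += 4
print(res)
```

m=1,p=1: not 1>1, res = 0+4 = 4
m=2,p=1: 2>1, res = 4+1 = 5
m=2,p=2: not 2>2, res = 5+4 = 9
m=3,p=1: 3>1, res = 9+2 = 11
m=3,p=2: 3>2, res = 11+1 = 12
m=3,p=3: not 3>3, res = 12+4 = 16
m=4,p=1: 4>1, res = 16+3 = 19
m=4,p=2: 4>2, res = 19+2 = 21
m=4,p=3: 4>3, res = 21+1 = 22
m=4,p=4: not 4>4, res = 22+4 = 26

26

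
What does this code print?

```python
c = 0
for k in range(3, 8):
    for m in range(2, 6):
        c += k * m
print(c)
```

350

k=3,m=2: c = 0+6 = 6
k=3,m=3: c = 6+9 = 15
k=3,m=4: c = 15+12 = 27
k=3,m=5: c = 27+15 = 42
k=4,m=2: c = 42+8 = 50
k=4,m=3: c = 50+12 = 62
k=4,m=4: c = 62+16 = 78
k=4,m=5: c = 78+20 = 98
k=5,m=2: c = 98+10 = 108
k=5,m=3: c = 108+15 = 123
k=5,m=4: c = 123+20 = 143
k=5,m=5: c = 143+25 = 168
k=6,m=2: c = 168+12 = 180
k=6,m=3: c = 180+18 = 198
k=6,m=4: c = 198+24 = 222
k=6,m=5: c = 222+30 = 252
k=7,m=2: c = 252+14 = 266
k=7,m=3: c = 266+21 = 287
k=7,m=4: c = 287+28 = 315
k=7,m=5: c = 315+35 = 350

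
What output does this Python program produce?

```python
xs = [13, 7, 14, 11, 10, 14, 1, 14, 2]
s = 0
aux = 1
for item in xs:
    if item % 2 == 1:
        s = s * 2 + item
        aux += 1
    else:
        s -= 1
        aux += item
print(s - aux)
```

item=13: odd, s = 0*2+13 = 13; aux=2
item=7: odd, s = 13*2+7 = 33; aux=3
item=14: not odd, s = 33-1 = 32; aux=17
item=11: odd, s = 32*2+11 = 75; aux=18
item=10: not odd, s = 75-1 = 74; aux=28
item=14: not odd, s = 74-1 = 73; aux=42
item=1: odd, s = 73*2+1 = 147; aux=43
item=14: not odd, s = 147-1 = 146; aux=57
item=2: not odd, s = 146-1 = 145; aux=59
s-aux = 145-59 = 86

86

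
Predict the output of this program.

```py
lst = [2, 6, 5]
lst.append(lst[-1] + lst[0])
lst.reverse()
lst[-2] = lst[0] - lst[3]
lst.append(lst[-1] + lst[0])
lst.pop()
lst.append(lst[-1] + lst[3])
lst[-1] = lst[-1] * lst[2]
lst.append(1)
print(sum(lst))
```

40

append lst[-1]+lst[0] = 5+2 = 7 → [2, 6, 5, 7]
reverse → [7, 5, 6, 2]
lst[-2] = lst[0]-lst[3] = 7-2 = 5 → [7, 5, 5, 2]
append lst[-1]+lst[0] = 2+7 = 9 → [7, 5, 5, 2, 9]
pop() removes 9 → [7, 5, 5, 2]
append lst[-1]+lst[3] = 2+2 = 4 → [7, 5, 5, 2, 4]
lst[-1] = lst[-1]*lst[2] = 4*5 = 20 → [7, 5, 5, 2, 20]
append 1 → [7, 5, 5, 2, 20, 1]
sum = 40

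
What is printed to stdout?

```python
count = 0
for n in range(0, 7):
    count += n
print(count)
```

n=0: count = 0+0 = 0
n=1: count = 0+1 = 1
n=2: count = 1+2 = 3
n=3: count = 3+3 = 6
n=4: count = 6+4 = 10
n=5: count = 10+5 = 15
n=6: count = 15+6 = 21

21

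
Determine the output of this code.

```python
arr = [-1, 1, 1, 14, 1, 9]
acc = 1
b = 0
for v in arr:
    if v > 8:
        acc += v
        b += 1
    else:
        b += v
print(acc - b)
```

20

v=-1: not >8; b=-1
v=1: not >8; b=0
v=1: not >8; b=1
v=14: >8, acc = 1+14 = 15; b=2
v=1: not >8; b=3
v=9: >8, acc = 15+9 = 24; b=4
acc-b = 24-4 = 20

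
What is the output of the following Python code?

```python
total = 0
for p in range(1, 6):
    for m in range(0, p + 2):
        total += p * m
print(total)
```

p=1,m=0: total = 0+0 = 0
p=1,m=1: total = 0+1 = 1
p=1,m=2: total = 1+2 = 3
p=2,m=0: total = 3+0 = 3
p=2,m=1: total = 3+2 = 5
p=2,m=2: total = 5+4 = 9
p=2,m=3: total = 9+6 = 15
p=3,m=0: total = 15+0 = 15
p=3,m=1: total = 15+3 = 18
p=3,m=2: total = 18+6 = 24
p=3,m=3: total = 24+9 = 33
p=3,m=4: total = 33+12 = 45
p=4,m=0: total = 45+0 = 45
p=4,m=1: total = 45+4 = 49
p=4,m=2: total = 49+8 = 57
p=4,m=3: total = 57+12 = 69
p=4,m=4: total = 69+16 = 85
p=4,m=5: total = 85+20 = 105
p=5,m=0: total = 105+0 = 105
p=5,m=1: total = 105+5 = 110
p=5,m=2: total = 110+10 = 120
p=5,m=3: total = 120+15 = 135
p=5,m=4: total = 135+20 = 155
p=5,m=5: total = 155+25 = 180
p=5,m=6: total = 180+30 = 210

210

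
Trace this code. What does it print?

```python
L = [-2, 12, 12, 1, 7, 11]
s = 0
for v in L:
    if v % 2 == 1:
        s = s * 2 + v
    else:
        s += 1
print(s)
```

53

v=-2: not odd, s = 0+1 = 1
v=12: not odd, s = 1+1 = 2
v=12: not odd, s = 2+1 = 3
v=1: odd, s = 3*2+1 = 7
v=7: odd, s = 7*2+7 = 21
v=11: odd, s = 21*2+11 = 53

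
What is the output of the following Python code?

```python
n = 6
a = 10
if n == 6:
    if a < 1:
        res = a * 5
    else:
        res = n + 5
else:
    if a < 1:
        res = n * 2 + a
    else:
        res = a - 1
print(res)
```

11

n=6, a=10
n == 6 is True; a < 1 is False
→ res = n + 5 = 11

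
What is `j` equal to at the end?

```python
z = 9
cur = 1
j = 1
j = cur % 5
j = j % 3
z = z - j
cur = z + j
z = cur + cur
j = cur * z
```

j = 1%5 = 1
j = 1%3 = 1
z = 9-1 = 8
cur = 8+1 = 9
z = 9+9 = 18
j = 9*18 = 162

162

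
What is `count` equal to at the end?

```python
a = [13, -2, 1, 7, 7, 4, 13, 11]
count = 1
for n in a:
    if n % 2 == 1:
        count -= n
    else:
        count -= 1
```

n=13: odd, count = 1-13 = -12
n=-2: not odd, count = (-12)-1 = -13
n=1: odd, count = (-13)-1 = -14
n=7: odd, count = (-14)-7 = -21
n=7: odd, count = (-21)-7 = -28
n=4: not odd, count = (-28)-1 = -29
n=13: odd, count = (-29)-13 = -42
n=11: odd, count = (-42)-11 = -53

-53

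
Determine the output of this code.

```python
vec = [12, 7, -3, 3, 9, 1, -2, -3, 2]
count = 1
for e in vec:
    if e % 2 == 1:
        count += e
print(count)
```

15

e=12: not odd
e=7: odd, count = 1+7 = 8
e=-3: odd, count = 8+(-3) = 5
e=3: odd, count = 5+3 = 8
e=9: odd, count = 8+9 = 17
e=1: odd, count = 17+1 = 18
e=-2: not odd
e=-3: odd, count = 18+(-3) = 15
e=2: not odd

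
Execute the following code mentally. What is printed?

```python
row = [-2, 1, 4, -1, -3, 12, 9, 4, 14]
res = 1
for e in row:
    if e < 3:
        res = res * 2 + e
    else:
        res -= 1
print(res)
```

-9

e=-2: <3, res = 1*2+(-2) = 0
e=1: <3, res = 0*2+1 = 1
e=4: not <3, res = 1-1 = 0
e=-1: <3, res = 0*2+(-1) = -1
e=-3: <3, res = (-1)*2+(-3) = -5
e=12: not <3, res = (-5)-1 = -6
e=9: not <3, res = (-6)-1 = -7
e=4: not <3, res = (-7)-1 = -8
e=14: not <3, res = (-8)-1 = -9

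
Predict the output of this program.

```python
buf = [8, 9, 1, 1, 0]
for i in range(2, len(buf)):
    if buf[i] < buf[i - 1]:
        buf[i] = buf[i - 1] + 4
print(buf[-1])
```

21

i=2: 1<9, buf[2] = 9+4 = 13 → [8, 9, 13, 1, 0]
i=3: 1<13, buf[3] = 13+4 = 17 → [8, 9, 13, 17, 0]
i=4: 0<17, buf[4] = 17+4 = 21 → [8, 9, 13, 17, 21]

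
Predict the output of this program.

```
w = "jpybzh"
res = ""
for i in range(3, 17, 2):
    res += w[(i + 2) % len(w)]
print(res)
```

hpbhpbh

i=3: add w[5]='h' → 'h'
i=5: add w[1]='p' → 'hp'
i=7: add w[3]='b' → 'hpb'
i=9: add w[5]='h' → 'hpbh'
i=11: add w[1]='p' → 'hpbhp'
i=13: add w[3]='b' → 'hpbhpb'
i=15: add w[5]='h' → 'hpbhpbh'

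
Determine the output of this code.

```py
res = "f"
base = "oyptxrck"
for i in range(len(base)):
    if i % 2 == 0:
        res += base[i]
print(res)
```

i=0: add 'o' → 'fo'
i=1: skip
i=2: add 'p' → 'fop'
i=3: skip
i=4: add 'x' → 'fopx'
i=5: skip
i=6: add 'c' → 'fopxc'
i=7: skip

fopxc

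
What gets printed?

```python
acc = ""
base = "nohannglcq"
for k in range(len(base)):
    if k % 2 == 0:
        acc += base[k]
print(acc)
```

nhngc

k=0: add 'n' → 'n'
k=1: skip
k=2: add 'h' → 'nh'
k=3: skip
k=4: add 'n' → 'nhn'
k=5: skip
k=6: add 'g' → 'nhng'
k=7: skip
k=8: add 'c' → 'nhngc'
k=9: skip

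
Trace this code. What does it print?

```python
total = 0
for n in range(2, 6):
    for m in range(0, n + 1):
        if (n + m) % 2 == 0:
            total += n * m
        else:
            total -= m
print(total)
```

n=2,m=0: even sum, total = 0+0 = 0
n=2,m=1: odd sum, total = 0-1 = -1
n=2,m=2: even sum, total = (-1)+4 = 3
n=3,m=0: odd sum, total = 3-0 = 3
n=3,m=1: even sum, total = 3+3 = 6
n=3,m=2: odd sum, total = 6-2 = 4
n=3,m=3: even sum, total = 4+9 = 13
n=4,m=0: even sum, total = 13+0 = 13
n=4,m=1: odd sum, total = 13-1 = 12
n=4,m=2: even sum, total = 12+8 = 20
n=4,m=3: odd sum, total = 20-3 = 17
n=4,m=4: even sum, total = 17+16 = 33
n=5,m=0: odd sum, total = 33-0 = 33
n=5,m=1: even sum, total = 33+5 = 38
n=5,m=2: odd sum, total = 38-2 = 36
n=5,m=3: even sum, total = 36+15 = 51
n=5,m=4: odd sum, total = 51-4 = 47
n=5,m=5: even sum, total = 47+25 = 72

72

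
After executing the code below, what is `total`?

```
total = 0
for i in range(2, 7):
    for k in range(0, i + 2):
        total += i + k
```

i=2,k=0: total = 0+2 = 2
i=2,k=1: total = 2+3 = 5
i=2,k=2: total = 5+4 = 9
i=2,k=3: total = 9+5 = 14
i=3,k=0: total = 14+3 = 17
i=3,k=1: total = 17+4 = 21
i=3,k=2: total = 21+5 = 26
i=3,k=3: total = 26+6 = 32
i=3,k=4: total = 32+7 = 39
i=4,k=0: total = 39+4 = 43
i=4,k=1: total = 43+5 = 48
i=4,k=2: total = 48+6 = 54
i=4,k=3: total = 54+7 = 61
i=4,k=4: total = 61+8 = 69
i=4,k=5: total = 69+9 = 78
i=5,k=0: total = 78+5 = 83
i=5,k=1: total = 83+6 = 89
i=5,k=2: total = 89+7 = 96
i=5,k=3: total = 96+8 = 104
i=5,k=4: total = 104+9 = 113
i=5,k=5: total = 113+10 = 123
i=5,k=6: total = 123+11 = 134
i=6,k=0: total = 134+6 = 140
i=6,k=1: total = 140+7 = 147
i=6,k=2: total = 147+8 = 155
i=6,k=3: total = 155+9 = 164
i=6,k=4: total = 164+10 = 174
i=6,k=5: total = 174+11 = 185
i=6,k=6: total = 185+12 = 197
i=6,k=7: total = 197+13 = 210

210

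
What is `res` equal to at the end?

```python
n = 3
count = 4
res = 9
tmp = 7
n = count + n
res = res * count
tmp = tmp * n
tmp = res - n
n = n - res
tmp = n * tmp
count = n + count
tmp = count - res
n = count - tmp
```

n = 4+3 = 7
res = 9*4 = 36
tmp = 7*7 = 49
tmp = 36-7 = 29
n = 7-36 = -29
tmp = (-29)*29 = -841
count = (-29)+4 = -25
tmp = (-25)-36 = -61
n = (-25)-(-61) = 36

36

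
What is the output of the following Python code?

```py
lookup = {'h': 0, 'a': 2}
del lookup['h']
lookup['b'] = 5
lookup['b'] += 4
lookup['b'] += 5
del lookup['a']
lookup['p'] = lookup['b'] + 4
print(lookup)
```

{'b': 14, 'p': 18}

del 'h' → {'a': 2}
lookup['b'] = 5 → {'a': 2, 'b': 5}
lookup['b'] = 5+4 = 9 → {'a': 2, 'b': 9}
lookup['b'] = 9+5 = 14 → {'a': 2, 'b': 14}
del 'a' → {'b': 14}
lookup['p'] = lookup['b']+4 = 18 → {'b': 14, 'p': 18}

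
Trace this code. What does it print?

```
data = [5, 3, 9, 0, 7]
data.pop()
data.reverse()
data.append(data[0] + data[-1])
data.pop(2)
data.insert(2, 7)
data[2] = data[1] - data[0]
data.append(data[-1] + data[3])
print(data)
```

pop() removes 7 → [5, 3, 9, 0]
reverse → [0, 9, 3, 5]
append data[0]+data[-1] = 0+5 = 5 → [0, 9, 3, 5, 5]
pop(2) removes 3 → [0, 9, 5, 5]
insert 7 at 2 → [0, 9, 7, 5, 5]
data[2] = data[1]-data[0] = 9-0 = 9 → [0, 9, 9, 5, 5]
append data[-1]+data[3] = 5+5 = 10 → [0, 9, 9, 5, 5, 10]

[0, 9, 9, 5, 5, 10]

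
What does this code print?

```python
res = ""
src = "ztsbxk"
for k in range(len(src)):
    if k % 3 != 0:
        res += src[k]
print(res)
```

k=0: skip
k=1: add 't' → 't'
k=2: add 's' → 'ts'
k=3: skip
k=4: add 'x' → 'tsx'
k=5: add 'k' → 'tsxk'

tsxk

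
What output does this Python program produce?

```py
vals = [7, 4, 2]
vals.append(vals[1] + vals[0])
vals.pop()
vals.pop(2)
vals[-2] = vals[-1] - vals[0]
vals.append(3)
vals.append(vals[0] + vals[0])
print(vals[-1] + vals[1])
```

-2

append vals[1]+vals[0] = 4+7 = 11 → [7, 4, 2, 11]
pop() removes 11 → [7, 4, 2]
pop(2) removes 2 → [7, 4]
vals[-2] = vals[-1]-vals[0] = 4-7 = -3 → [-3, 4]
append 3 → [-3, 4, 3]
append vals[0]+vals[0] = (-3)+(-3) = -6 → [-3, 4, 3, -6]
vals[-1]+vals[1] = (-6)+4 = -2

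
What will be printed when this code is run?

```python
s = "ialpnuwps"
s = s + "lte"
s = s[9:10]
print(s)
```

l

+ 'lte' → 'ialpnuwpslte'
slice [9:10] → 'l'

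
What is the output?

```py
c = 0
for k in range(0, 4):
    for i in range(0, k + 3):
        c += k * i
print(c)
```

71

k=0,i=0: c = 0+0 = 0
k=0,i=1: c = 0+0 = 0
k=0,i=2: c = 0+0 = 0
k=1,i=0: c = 0+0 = 0
k=1,i=1: c = 0+1 = 1
k=1,i=2: c = 1+2 = 3
k=1,i=3: c = 3+3 = 6
k=2,i=0: c = 6+0 = 6
k=2,i=1: c = 6+2 = 8
k=2,i=2: c = 8+4 = 12
k=2,i=3: c = 12+6 = 18
k=2,i=4: c = 18+8 = 26
k=3,i=0: c = 26+0 = 26
k=3,i=1: c = 26+3 = 29
k=3,i=2: c = 29+6 = 35
k=3,i=3: c = 35+9 = 44
k=3,i=4: c = 44+12 = 56
k=3,i=5: c = 56+15 = 71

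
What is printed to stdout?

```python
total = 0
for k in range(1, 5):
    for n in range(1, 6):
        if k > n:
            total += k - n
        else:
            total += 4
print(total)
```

k=1,n=1: not 1>1, total = 0+4 = 4
k=1,n=2: not 1>2, total = 4+4 = 8
k=1,n=3: not 1>3, total = 8+4 = 12
k=1,n=4: not 1>4, total = 12+4 = 16
k=1,n=5: not 1>5, total = 16+4 = 20
k=2,n=1: 2>1, total = 20+1 = 21
k=2,n=2: not 2>2, total = 21+4 = 25
k=2,n=3: not 2>3, total = 25+4 = 29
k=2,n=4: not 2>4, total = 29+4 = 33
k=2,n=5: not 2>5, total = 33+4 = 37
k=3,n=1: 3>1, total = 37+2 = 39
k=3,n=2: 3>2, total = 39+1 = 40
k=3,n=3: not 3>3, total = 40+4 = 44
k=3,n=4: not 3>4, total = 44+4 = 48
k=3,n=5: not 3>5, total = 48+4 = 52
k=4,n=1: 4>1, total = 52+3 = 55
k=4,n=2: 4>2, total = 55+2 = 57
k=4,n=3: 4>3, total = 57+1 = 58
k=4,n=4: not 4>4, total = 58+4 = 62
k=4,n=5: not 4>5, total = 62+4 = 66

66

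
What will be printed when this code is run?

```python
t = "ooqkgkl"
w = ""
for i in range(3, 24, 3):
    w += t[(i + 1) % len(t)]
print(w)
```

goklqko

i=3: add t[4]='g' → 'g'
i=6: add t[0]='o' → 'go'
i=9: add t[3]='k' → 'gok'
i=12: add t[6]='l' → 'gokl'
i=15: add t[2]='q' → 'goklq'
i=18: add t[5]='k' → 'goklqk'
i=21: add t[1]='o' → 'goklqko'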